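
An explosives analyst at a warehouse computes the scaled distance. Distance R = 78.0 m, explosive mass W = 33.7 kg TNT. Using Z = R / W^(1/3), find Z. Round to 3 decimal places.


Scaled distance calculation:
W^(1/3) = 33.7^(1/3) = 3.230055
Z = R / W^(1/3) = 78.0 / 3.230055
Z = 24.148 m/kg^(1/3)

24.148


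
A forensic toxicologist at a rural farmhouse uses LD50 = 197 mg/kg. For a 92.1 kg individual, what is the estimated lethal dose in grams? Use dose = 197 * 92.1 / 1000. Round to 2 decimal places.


Lethal dose calculation:
Lethal dose = LD50 * body_weight / 1000
= 197 * 92.1 / 1000
= 18143.7 / 1000
= 18.14 g

18.14


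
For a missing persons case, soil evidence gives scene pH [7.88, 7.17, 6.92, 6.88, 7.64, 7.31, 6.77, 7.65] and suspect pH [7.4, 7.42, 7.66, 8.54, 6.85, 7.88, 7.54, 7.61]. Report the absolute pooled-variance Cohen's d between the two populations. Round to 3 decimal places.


Pooled-variance Cohen's d for soil pH comparison:
Scene mean = 58.22 / 8 = 7.2775
Suspect mean = 60.9 / 8 = 7.6125
Scene sample variance s_s^2 = 0.169879
Suspect sample variance s_c^2 = 0.228993
Pooled variance = ((n_s-1)*s_s^2 + (n_c-1)*s_c^2) / (n_s + n_c - 2) = 0.199436
Pooled SD = sqrt(0.199436) = 0.446583
Mean difference = -0.335
|d| = |-0.335| / 0.446583 = 0.750

0.750


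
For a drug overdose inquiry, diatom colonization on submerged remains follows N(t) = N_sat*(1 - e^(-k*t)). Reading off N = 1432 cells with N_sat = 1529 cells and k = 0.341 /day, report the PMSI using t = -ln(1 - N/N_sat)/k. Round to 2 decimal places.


PMSI from diatom colonization curve:
N / N_sat = 1432 / 1529 = 0.93656
1 - N/N_sat = 0.06344
ln(1 - N/N_sat) = -2.757661
t = -ln(1 - N/N_sat) / k = -(-2.757661) / 0.341 = 8.09 days

8.09


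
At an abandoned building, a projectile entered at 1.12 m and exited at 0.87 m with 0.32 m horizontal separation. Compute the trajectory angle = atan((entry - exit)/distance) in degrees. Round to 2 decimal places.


Bullet trajectory angle:
Height difference = 1.12 - 0.87 = 0.25 m
angle = atan(0.25 / 0.32)
angle = atan(0.78125)
angle = 38.00 degrees

38.00


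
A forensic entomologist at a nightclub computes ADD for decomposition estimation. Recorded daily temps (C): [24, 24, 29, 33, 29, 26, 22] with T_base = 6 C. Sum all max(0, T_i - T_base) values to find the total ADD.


Computing ADD day by day:
Day 1: max(0, 24 - 6) = 18
Day 2: max(0, 24 - 6) = 18
Day 3: max(0, 29 - 6) = 23
Day 4: max(0, 33 - 6) = 27
Day 5: max(0, 29 - 6) = 23
Day 6: max(0, 26 - 6) = 20
Day 7: max(0, 22 - 6) = 16
Total ADD = 145

145


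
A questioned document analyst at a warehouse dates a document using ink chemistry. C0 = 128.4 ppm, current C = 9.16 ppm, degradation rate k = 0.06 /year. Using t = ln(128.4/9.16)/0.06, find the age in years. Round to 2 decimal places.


Document age estimation:
C0/C = 128.4 / 9.16 = 14.017467
ln(C0/C) = 2.640304
t = 2.640304 / 0.06 = 44.01 years

44.01


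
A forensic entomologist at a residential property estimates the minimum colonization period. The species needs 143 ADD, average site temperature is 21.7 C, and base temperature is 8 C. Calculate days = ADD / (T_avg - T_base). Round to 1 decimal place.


Insect development time:
Effective temperature = avg_temp - T_base = 21.7 - 8 = 13.7 C
Days = ADD / effective_temp = 143 / 13.7 = 10.4 days

10.4


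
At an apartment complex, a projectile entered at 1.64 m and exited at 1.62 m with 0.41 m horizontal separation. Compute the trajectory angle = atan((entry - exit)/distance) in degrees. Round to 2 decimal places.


Bullet trajectory angle:
Height difference = 1.64 - 1.62 = 0.02 m
angle = atan(0.02 / 0.41)
angle = atan(0.04878)
angle = 2.79 degrees

2.79


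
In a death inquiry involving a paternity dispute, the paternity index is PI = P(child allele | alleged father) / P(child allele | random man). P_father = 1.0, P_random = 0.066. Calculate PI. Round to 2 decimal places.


Paternity Index calculation:
PI = P(allele|father) / P(allele|random)
PI = 1.0 / 0.066
PI = 15.15

15.15


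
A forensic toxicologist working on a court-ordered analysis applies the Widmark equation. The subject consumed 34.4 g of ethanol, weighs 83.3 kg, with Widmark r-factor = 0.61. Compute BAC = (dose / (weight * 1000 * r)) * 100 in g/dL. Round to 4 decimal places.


Applying the Widmark formula:
BAC = (dose_g / (body_wt * 1000 * r)) * 100
Denominator = 83.3 * 1000 * 0.61 = 50813
BAC = (34.4 / 50813) * 100
BAC = 0.0677 g/dL

0.0677


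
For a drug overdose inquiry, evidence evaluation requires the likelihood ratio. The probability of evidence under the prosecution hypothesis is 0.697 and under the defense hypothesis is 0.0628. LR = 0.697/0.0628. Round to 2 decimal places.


Likelihood ratio calculation:
LR = P(E|Hp) / P(E|Hd)
LR = 0.697 / 0.0628
LR = 11.10

11.10


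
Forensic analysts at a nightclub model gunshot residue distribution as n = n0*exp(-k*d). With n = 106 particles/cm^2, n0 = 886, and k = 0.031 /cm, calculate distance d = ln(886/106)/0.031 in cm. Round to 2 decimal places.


GSR distance calculation:
n0/n = 886 / 106 = 8.358491
ln(n0/n) = 2.123278
d = 2.123278 / 0.031 = 68.49 cm

68.49


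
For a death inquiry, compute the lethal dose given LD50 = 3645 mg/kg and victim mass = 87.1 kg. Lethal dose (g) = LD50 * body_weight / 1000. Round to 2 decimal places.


Lethal dose calculation:
Lethal dose = LD50 * body_weight / 1000
= 3645 * 87.1 / 1000
= 317479.5 / 1000
= 317.48 g

317.48


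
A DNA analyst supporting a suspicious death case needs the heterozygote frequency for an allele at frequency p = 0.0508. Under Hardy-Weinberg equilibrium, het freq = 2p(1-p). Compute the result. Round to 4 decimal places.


Hardy-Weinberg heterozygote frequency:
q = 1 - p = 1 - 0.0508 = 0.9492
2pq = 2 * 0.0508 * 0.9492 = 0.0964

0.0964


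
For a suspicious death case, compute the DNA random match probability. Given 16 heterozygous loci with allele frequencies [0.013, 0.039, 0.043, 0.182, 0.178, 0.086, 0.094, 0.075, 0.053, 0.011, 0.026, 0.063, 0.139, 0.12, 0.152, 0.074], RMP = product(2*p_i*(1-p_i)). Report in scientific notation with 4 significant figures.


Computing RMP for 16 loci:
Locus 1: 2 * 0.013 * 0.987 = 0.025662
Locus 2: 2 * 0.039 * 0.961 = 0.074958
Locus 3: 2 * 0.043 * 0.957 = 0.082302
Locus 4: 2 * 0.182 * 0.818 = 0.297752
Locus 5: 2 * 0.178 * 0.822 = 0.292632
Locus 6: 2 * 0.086 * 0.914 = 0.157208
Locus 7: 2 * 0.094 * 0.906 = 0.170328
Locus 8: 2 * 0.075 * 0.925 = 0.13875
Locus 9: 2 * 0.053 * 0.947 = 0.100382
Locus 10: 2 * 0.011 * 0.989 = 0.021758
Locus 11: 2 * 0.026 * 0.974 = 0.050648
Locus 12: 2 * 0.063 * 0.937 = 0.118062
Locus 13: 2 * 0.139 * 0.861 = 0.239358
Locus 14: 2 * 0.12 * 0.88 = 0.2112
Locus 15: 2 * 0.152 * 0.848 = 0.257792
Locus 16: 2 * 0.074 * 0.926 = 0.137048
RMP = 1.195e-15

1.195e-15


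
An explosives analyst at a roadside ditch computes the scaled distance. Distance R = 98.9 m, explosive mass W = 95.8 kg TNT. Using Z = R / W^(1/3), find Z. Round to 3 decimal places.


Scaled distance calculation:
W^(1/3) = 95.8^(1/3) = 4.575675
Z = R / W^(1/3) = 98.9 / 4.575675
Z = 21.614 m/kg^(1/3)

21.614


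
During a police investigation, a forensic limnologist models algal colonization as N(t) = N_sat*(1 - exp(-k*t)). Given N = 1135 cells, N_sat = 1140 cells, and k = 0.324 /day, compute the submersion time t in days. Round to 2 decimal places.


PMSI from diatom colonization curve:
N / N_sat = 1135 / 1140 = 0.995614
1 - N/N_sat = 0.004386
ln(1 - N/N_sat) = -5.429338
t = -ln(1 - N/N_sat) / k = -(-5.429338) / 0.324 = 16.76 days

16.76


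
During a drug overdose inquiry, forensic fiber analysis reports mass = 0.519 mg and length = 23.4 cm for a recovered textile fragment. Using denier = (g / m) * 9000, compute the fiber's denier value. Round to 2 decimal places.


Denier calculation:
Mass in grams = 0.519 mg / 1000 = 0.000519 g
Length in meters = 23.4 cm / 100 = 0.234 m
Linear density = mass / length = 0.000519 / 0.234 = 0.00221795 g/m
Denier = (g/m) * 9000 = 0.00221795 * 9000 = 19.96

19.96


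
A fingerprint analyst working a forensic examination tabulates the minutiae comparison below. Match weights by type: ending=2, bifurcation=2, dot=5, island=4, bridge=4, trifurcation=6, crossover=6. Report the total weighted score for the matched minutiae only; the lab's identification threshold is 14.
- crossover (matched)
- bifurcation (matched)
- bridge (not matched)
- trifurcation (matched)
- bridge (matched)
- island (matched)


Weighted minutiae match score:
  crossover: matched, +6 (running total 6)
  bifurcation: matched, +2 (running total 8)
  bridge: not matched, +0
  trifurcation: matched, +6 (running total 14)
  bridge: matched, +4 (running total 18)
  island: matched, +4 (running total 22)
Total score = 22
Threshold = 14; verdict = identification

22


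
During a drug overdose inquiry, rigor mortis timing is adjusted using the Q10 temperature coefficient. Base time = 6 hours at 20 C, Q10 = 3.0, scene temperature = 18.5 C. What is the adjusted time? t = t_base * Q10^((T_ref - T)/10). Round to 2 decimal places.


Rigor mortis time adjustment:
Exponent = (T_ref - T_actual) / 10 = (20 - 18.5) / 10 = 0.15
Q10 factor = 3.0^0.15 = 1.17915
t_adjusted = 6 * 1.17915 = 7.07 hours

7.07


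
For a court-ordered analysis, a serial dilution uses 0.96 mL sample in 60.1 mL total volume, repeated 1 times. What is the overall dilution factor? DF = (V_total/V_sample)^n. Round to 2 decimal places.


Dilution factor calculation:
Single dilution = V_total / V_sample = 60.1 / 0.96 ≈ 62.604167
Number of dilutions = 1
Total DF = (60.1 / 0.96)^1 (full precision, rounded at the end) = 62.60

62.60


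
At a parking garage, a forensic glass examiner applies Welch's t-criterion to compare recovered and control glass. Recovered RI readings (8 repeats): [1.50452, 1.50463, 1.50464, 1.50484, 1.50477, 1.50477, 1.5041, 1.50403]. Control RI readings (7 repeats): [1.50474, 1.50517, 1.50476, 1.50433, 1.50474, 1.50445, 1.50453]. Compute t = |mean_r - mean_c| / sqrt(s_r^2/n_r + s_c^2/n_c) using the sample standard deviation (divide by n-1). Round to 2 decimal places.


Welch's t-criterion for glass RI comparison:
Recovered mean = sum / n_r = 12.0363 / 8 = 1.5045375
Control mean = sum / n_c = 10.53272 / 7 = 1.5046743
Recovered sample variance s_r^2 = 9.54214e-08
Control sample variance s_c^2 = 7.52286e-08
Welch SE (unpooled) = sqrt(s_r^2/n_r + s_c^2/n_c) = sqrt(1.19277e-08 + 1.07469e-08) = sqrt(2.26746e-08) = 0.000150581
|mean_r - mean_c| = 0.000136786
t = 0.000136786 / 0.000150581 = 0.91

0.91


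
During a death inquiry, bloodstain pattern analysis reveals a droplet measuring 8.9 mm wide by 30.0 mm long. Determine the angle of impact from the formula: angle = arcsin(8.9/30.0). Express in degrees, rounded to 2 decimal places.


Blood spatter impact angle calculation:
width / length = 8.9 / 30.0 = 0.296667
angle = arcsin(0.296667)
angle = 17.26 degrees

17.26


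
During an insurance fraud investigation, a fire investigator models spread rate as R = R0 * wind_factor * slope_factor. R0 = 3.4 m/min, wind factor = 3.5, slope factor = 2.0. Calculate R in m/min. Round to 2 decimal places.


Fire spread rate calculation:
R = R0 * wind_factor * slope_factor
= 3.4 * 3.5 * 2.0
= 11.9 * 2.0
= 23.80 m/min

23.80


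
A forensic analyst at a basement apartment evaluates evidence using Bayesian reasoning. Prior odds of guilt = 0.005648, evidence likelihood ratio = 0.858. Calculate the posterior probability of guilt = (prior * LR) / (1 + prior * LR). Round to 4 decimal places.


Bayesian evidence evaluation:
Posterior odds = prior_odds * LR = 0.005648 * 0.858 = 0.004845984
Posterior probability = posterior_odds / (1 + posterior_odds)
= 0.004845984 / (1 + 0.004845984)
= 0.004845984 / 1.004845984
= 0.0048

0.0048


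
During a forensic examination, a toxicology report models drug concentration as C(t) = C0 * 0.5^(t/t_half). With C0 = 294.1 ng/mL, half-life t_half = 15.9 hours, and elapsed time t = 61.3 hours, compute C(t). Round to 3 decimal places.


Drug concentration decay:
Number of half-lives = t / t_half = 61.3 / 15.9 = 3.855346
Decay factor = 0.5^3.855346 = 0.06909159
C(t) = 294.1 * 0.06909159 = 20.320 ng/mL

20.320


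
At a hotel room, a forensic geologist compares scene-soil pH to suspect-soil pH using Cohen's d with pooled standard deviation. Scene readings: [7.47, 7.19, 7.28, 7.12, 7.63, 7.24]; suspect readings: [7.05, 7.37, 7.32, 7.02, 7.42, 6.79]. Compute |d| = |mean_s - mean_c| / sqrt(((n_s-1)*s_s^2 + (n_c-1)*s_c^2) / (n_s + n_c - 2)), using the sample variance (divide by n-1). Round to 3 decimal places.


Pooled-variance Cohen's d for soil pH comparison:
Scene mean = 43.93 / 6 = 7.321667
Suspect mean = 42.97 / 6 = 7.161667
Scene sample variance s_s^2 = 0.036697
Suspect sample variance s_c^2 = 0.061177
Pooled variance = ((n_s-1)*s_s^2 + (n_c-1)*s_c^2) / (n_s + n_c - 2) = 0.048937
Pooled SD = sqrt(0.048937) = 0.221217
Mean difference = 0.16
|d| = |0.16| / 0.221217 = 0.723

0.723


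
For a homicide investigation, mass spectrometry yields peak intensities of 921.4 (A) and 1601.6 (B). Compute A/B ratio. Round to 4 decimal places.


Spectral peak ratio:
Peak A = 921.4 counts
Peak B = 1601.6 counts
Ratio = 921.4 / 1601.6 = 0.5753

0.5753


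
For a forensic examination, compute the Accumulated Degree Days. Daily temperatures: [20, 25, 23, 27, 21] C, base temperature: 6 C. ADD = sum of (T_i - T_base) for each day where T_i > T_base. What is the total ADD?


Computing ADD day by day:
Day 1: max(0, 20 - 6) = 14
Day 2: max(0, 25 - 6) = 19
Day 3: max(0, 23 - 6) = 17
Day 4: max(0, 27 - 6) = 21
Day 5: max(0, 21 - 6) = 15
Total ADD = 86

86


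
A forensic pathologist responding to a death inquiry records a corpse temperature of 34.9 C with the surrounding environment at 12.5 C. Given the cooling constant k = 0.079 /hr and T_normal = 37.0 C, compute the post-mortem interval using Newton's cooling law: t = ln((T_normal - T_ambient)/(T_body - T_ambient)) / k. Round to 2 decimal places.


Using Newton's law of cooling:
t = ln((T_normal - T_ambient) / (T_body - T_ambient)) / k
T_normal - T_ambient = 24.5
T_body - T_ambient = 22.4
Ratio = 1.09375
ln(ratio) = 0.089612
t = 0.089612 / 0.079 = 1.13 hours

1.13


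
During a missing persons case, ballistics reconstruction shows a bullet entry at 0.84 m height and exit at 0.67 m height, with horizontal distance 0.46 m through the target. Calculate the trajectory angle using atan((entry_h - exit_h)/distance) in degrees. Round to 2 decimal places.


Bullet trajectory angle:
Height difference = 0.84 - 0.67 = 0.17 m
angle = atan(0.17 / 0.46)
angle = atan(0.369565)
angle = 20.28 degrees

20.28


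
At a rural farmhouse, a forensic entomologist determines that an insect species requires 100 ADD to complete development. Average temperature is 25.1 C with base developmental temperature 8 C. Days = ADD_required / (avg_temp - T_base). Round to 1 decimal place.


Insect development time:
Effective temperature = avg_temp - T_base = 25.1 - 8 = 17.1 C
Days = ADD / effective_temp = 100 / 17.1 = 5.8 days

5.8


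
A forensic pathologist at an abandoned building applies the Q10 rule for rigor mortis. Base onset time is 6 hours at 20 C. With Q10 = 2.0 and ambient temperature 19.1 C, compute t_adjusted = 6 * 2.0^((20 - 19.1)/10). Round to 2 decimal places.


Rigor mortis time adjustment:
Exponent = (T_ref - T_actual) / 10 = (20 - 19.1) / 10 = 0.09
Q10 factor = 2.0^0.09 = 1.06437
t_adjusted = 6 * 1.06437 = 6.39 hours

6.39


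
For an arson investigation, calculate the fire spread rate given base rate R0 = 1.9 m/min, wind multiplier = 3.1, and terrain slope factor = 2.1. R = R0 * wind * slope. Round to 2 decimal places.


Fire spread rate calculation:
R = R0 * wind_factor * slope_factor
= 1.9 * 3.1 * 2.1
= 5.89 * 2.1
= 12.37 m/min

12.37


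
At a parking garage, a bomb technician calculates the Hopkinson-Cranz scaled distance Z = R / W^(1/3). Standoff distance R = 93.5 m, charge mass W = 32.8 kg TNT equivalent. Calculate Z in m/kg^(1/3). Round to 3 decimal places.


Scaled distance calculation:
W^(1/3) = 32.8^(1/3) = 3.201041
Z = R / W^(1/3) = 93.5 / 3.201041
Z = 29.209 m/kg^(1/3)

29.209


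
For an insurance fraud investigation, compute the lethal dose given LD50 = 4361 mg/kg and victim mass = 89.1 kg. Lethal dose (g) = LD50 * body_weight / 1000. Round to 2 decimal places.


Lethal dose calculation:
Lethal dose = LD50 * body_weight / 1000
= 4361 * 89.1 / 1000
= 388565.1 / 1000
= 388.57 g

388.57


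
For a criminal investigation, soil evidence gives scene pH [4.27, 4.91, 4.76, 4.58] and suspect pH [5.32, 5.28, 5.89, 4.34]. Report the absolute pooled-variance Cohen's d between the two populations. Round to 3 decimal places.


Pooled-variance Cohen's d for soil pH comparison:
Scene mean = 18.52 / 4 = 4.63
Suspect mean = 20.83 / 4 = 5.2075
Scene sample variance s_s^2 = 0.0758
Suspect sample variance s_c^2 = 0.412092
Pooled variance = ((n_s-1)*s_s^2 + (n_c-1)*s_c^2) / (n_s + n_c - 2) = 0.243946
Pooled SD = sqrt(0.243946) = 0.493909
Mean difference = -0.5775
|d| = |-0.5775| / 0.493909 = 1.169

1.169


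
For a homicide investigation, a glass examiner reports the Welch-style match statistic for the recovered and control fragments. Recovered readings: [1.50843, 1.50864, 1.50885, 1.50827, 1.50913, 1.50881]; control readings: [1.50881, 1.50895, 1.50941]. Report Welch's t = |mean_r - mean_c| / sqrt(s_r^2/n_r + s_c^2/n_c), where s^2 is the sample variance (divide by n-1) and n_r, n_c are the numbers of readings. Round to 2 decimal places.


Welch's t-criterion for glass RI comparison:
Recovered mean = sum / n_r = 9.05213 / 6 = 1.5086883
Control mean = sum / n_c = 4.52717 / 3 = 1.5090567
Recovered sample variance s_r^2 = 9.60167e-08
Control sample variance s_c^2 = 9.85333e-08
Welch SE (unpooled) = sqrt(s_r^2/n_r + s_c^2/n_c) = sqrt(1.60028e-08 + 3.28444e-08) = sqrt(4.88472e-08) = 0.000221014
|mean_r - mean_c| = 0.000368333
t = 0.000368333 / 0.000221014 = 1.67

1.67


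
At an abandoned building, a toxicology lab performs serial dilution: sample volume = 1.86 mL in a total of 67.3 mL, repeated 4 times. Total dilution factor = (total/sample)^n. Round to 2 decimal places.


Dilution factor calculation:
Single dilution = V_total / V_sample = 67.3 / 1.86 ≈ 36.182796
Number of dilutions = 4
Total DF = (67.3 / 1.86)^4 (full precision, rounded at the end) = 1713990.77

1713990.77


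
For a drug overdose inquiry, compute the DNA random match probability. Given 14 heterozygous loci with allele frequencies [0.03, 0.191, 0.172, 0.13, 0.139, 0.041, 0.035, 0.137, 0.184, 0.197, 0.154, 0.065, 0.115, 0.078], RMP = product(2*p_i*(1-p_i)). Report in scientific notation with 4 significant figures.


Computing RMP for 14 loci:
Locus 1: 2 * 0.03 * 0.97 = 0.0582
Locus 2: 2 * 0.191 * 0.809 = 0.309038
Locus 3: 2 * 0.172 * 0.828 = 0.284832
Locus 4: 2 * 0.13 * 0.87 = 0.2262
Locus 5: 2 * 0.139 * 0.861 = 0.239358
Locus 6: 2 * 0.041 * 0.959 = 0.078638
Locus 7: 2 * 0.035 * 0.965 = 0.06755
Locus 8: 2 * 0.137 * 0.863 = 0.236462
Locus 9: 2 * 0.184 * 0.816 = 0.300288
Locus 10: 2 * 0.197 * 0.803 = 0.316382
Locus 11: 2 * 0.154 * 0.846 = 0.260568
Locus 12: 2 * 0.065 * 0.935 = 0.12155
Locus 13: 2 * 0.115 * 0.885 = 0.20355
Locus 14: 2 * 0.078 * 0.922 = 0.143832
RMP = 3.069e-11

3.069e-11


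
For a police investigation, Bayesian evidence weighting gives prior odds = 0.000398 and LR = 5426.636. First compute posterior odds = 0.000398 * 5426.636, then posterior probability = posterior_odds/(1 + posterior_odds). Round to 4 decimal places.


Bayesian evidence evaluation:
Posterior odds = prior_odds * LR = 0.000398 * 5426.636 = 2.159801
Posterior probability = posterior_odds / (1 + posterior_odds)
= 2.159801 / (1 + 2.159801)
= 2.159801 / 3.159801
= 0.6835

0.6835


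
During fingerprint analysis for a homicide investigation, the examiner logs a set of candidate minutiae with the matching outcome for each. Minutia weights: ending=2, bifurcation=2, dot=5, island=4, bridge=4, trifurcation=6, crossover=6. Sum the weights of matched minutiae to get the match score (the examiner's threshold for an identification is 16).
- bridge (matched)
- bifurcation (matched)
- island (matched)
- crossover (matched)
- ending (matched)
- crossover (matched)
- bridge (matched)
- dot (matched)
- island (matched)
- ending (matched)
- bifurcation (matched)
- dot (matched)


Weighted minutiae match score:
  bridge: matched, +4 (running total 4)
  bifurcation: matched, +2 (running total 6)
  island: matched, +4 (running total 10)
  crossover: matched, +6 (running total 16)
  ending: matched, +2 (running total 18)
  crossover: matched, +6 (running total 24)
  bridge: matched, +4 (running total 28)
  dot: matched, +5 (running total 33)
  island: matched, +4 (running total 37)
  ending: matched, +2 (running total 39)
  bifurcation: matched, +2 (running total 41)
  dot: matched, +5 (running total 46)
Total score = 46
Threshold = 16; verdict = identification

46


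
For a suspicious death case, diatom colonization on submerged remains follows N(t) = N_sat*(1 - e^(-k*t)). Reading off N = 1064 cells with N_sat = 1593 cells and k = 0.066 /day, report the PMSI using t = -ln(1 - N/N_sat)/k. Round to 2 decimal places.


PMSI from diatom colonization curve:
N / N_sat = 1064 / 1593 = 0.667922
1 - N/N_sat = 0.332078
ln(1 - N/N_sat) = -1.102385
t = -ln(1 - N/N_sat) / k = -(-1.102385) / 0.066 = 16.70 days

16.70


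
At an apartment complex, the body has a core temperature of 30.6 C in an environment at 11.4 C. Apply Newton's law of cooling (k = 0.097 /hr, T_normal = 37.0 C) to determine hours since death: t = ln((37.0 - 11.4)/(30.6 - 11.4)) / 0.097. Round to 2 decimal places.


Using Newton's law of cooling:
t = ln((T_normal - T_ambient) / (T_body - T_ambient)) / k
T_normal - T_ambient = 25.6
T_body - T_ambient = 19.2
Ratio = 1.333333
ln(ratio) = 0.287682
t = 0.287682 / 0.097 = 2.97 hours

2.97


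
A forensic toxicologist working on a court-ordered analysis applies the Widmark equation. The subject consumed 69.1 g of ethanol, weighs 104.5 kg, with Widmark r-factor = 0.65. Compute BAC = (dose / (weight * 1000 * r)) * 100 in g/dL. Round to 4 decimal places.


Applying the Widmark formula:
BAC = (dose_g / (body_wt * 1000 * r)) * 100
Denominator = 104.5 * 1000 * 0.65 = 67925
BAC = (69.1 / 67925) * 100
BAC = 0.1017 g/dL

0.1017


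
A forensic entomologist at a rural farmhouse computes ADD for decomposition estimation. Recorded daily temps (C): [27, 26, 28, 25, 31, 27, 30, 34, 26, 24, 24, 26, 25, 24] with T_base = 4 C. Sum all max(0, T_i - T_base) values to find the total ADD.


Computing ADD day by day:
Day 1: max(0, 27 - 4) = 23
Day 2: max(0, 26 - 4) = 22
Day 3: max(0, 28 - 4) = 24
Day 4: max(0, 25 - 4) = 21
Day 5: max(0, 31 - 4) = 27
Day 6: max(0, 27 - 4) = 23
Day 7: max(0, 30 - 4) = 26
Day 8: max(0, 34 - 4) = 30
Day 9: max(0, 26 - 4) = 22
Day 10: max(0, 24 - 4) = 20
Day 11: max(0, 24 - 4) = 20
Day 12: max(0, 26 - 4) = 22
Day 13: max(0, 25 - 4) = 21
Day 14: max(0, 24 - 4) = 20
Total ADD = 321

321


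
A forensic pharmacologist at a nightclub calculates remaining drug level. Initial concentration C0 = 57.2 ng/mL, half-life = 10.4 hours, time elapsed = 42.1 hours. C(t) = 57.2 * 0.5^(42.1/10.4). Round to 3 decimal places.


Drug concentration decay:
Number of half-lives = t / t_half = 42.1 / 10.4 = 4.048077
Decay factor = 0.5^4.048077 = 0.06045154
C(t) = 57.2 * 0.06045154 = 3.458 ng/mL

3.458


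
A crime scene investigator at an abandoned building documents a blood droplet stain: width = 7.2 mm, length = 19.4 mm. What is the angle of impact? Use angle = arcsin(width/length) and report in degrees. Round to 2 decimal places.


Blood spatter impact angle calculation:
width / length = 7.2 / 19.4 = 0.371134
angle = arcsin(0.371134)
angle = 21.79 degrees

21.79


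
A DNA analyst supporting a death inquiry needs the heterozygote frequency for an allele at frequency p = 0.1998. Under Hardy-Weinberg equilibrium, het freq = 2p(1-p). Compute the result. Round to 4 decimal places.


Hardy-Weinberg heterozygote frequency:
q = 1 - p = 1 - 0.1998 = 0.8002
2pq = 2 * 0.1998 * 0.8002 = 0.3198

0.3198


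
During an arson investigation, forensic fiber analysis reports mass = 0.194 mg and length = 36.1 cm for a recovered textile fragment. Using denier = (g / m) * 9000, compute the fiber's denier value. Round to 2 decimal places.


Denier calculation:
Mass in grams = 0.194 mg / 1000 = 0.000194 g
Length in meters = 36.1 cm / 100 = 0.361 m
Linear density = mass / length = 0.000194 / 0.361 = 0.0005374 g/m
Denier = (g/m) * 9000 = 0.0005374 * 9000 = 4.84

4.84


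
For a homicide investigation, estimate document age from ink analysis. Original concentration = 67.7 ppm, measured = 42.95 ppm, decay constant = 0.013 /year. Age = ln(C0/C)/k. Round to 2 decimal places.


Document age estimation:
C0/C = 67.7 / 42.95 = 1.576251
ln(C0/C) = 0.455049
t = 0.455049 / 0.013 = 35.00 years

35.00


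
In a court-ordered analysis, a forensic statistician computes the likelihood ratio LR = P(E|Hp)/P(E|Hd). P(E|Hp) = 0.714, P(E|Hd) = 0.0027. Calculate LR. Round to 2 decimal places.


Likelihood ratio calculation:
LR = P(E|Hp) / P(E|Hd)
LR = 0.714 / 0.0027
LR = 264.44

264.44


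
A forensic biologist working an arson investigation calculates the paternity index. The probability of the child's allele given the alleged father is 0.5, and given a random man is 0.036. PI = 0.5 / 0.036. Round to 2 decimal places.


Paternity Index calculation:
PI = P(allele|father) / P(allele|random)
PI = 0.5 / 0.036
PI = 13.89

13.89


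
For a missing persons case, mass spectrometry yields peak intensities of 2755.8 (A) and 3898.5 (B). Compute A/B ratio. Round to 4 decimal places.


Spectral peak ratio:
Peak A = 2755.8 counts
Peak B = 3898.5 counts
Ratio = 2755.8 / 3898.5 = 0.7069

0.7069


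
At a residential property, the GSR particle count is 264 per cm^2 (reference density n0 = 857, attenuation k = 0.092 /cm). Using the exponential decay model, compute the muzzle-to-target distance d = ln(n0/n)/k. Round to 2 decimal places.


GSR distance calculation:
n0/n = 857 / 264 = 3.246212
ln(n0/n) = 1.177489
d = 1.177489 / 0.092 = 12.80 cm

12.80


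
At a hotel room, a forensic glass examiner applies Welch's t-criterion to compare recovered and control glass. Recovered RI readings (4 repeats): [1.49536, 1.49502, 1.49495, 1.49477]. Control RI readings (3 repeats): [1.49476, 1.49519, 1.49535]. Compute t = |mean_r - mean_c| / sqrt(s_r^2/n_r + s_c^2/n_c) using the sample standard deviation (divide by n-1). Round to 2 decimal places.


Welch's t-criterion for glass RI comparison:
Recovered mean = sum / n_r = 5.9801 / 4 = 1.495025
Control mean = sum / n_c = 4.4853 / 3 = 1.4951
Recovered sample variance s_r^2 = 6.09667e-08
Control sample variance s_c^2 = 9.31e-08
Welch SE (unpooled) = sqrt(s_r^2/n_r + s_c^2/n_c) = sqrt(1.52417e-08 + 3.10333e-08) = sqrt(4.6275e-08) = 0.000215116
|mean_r - mean_c| = 7.5e-05
t = 7.5e-05 / 0.000215116 = 0.35

0.35


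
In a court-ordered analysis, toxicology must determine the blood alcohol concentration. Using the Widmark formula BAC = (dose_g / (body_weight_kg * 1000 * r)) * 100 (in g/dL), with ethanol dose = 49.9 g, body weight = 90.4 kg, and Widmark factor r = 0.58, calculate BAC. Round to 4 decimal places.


Applying the Widmark formula:
BAC = (dose_g / (body_wt * 1000 * r)) * 100
Denominator = 90.4 * 1000 * 0.58 = 52432
BAC = (49.9 / 52432) * 100
BAC = 0.0952 g/dL

0.0952


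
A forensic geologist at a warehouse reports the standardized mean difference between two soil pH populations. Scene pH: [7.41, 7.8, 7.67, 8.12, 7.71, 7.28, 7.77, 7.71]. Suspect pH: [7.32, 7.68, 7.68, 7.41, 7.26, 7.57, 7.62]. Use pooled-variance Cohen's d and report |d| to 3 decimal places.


Pooled-variance Cohen's d for soil pH comparison:
Scene mean = 61.47 / 8 = 7.68375
Suspect mean = 52.54 / 7 = 7.505714
Scene sample variance s_s^2 = 0.064398
Suspect sample variance s_c^2 = 0.030329
Pooled variance = ((n_s-1)*s_s^2 + (n_c-1)*s_c^2) / (n_s + n_c - 2) = 0.048674
Pooled SD = sqrt(0.048674) = 0.220622
Mean difference = 0.178036
|d| = |0.178036| / 0.220622 = 0.807

0.807


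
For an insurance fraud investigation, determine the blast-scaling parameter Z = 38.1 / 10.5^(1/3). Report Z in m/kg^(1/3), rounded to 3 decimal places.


Scaled distance calculation:
W^(1/3) = 10.5^(1/3) = 2.18976
Z = R / W^(1/3) = 38.1 / 2.18976
Z = 17.399 m/kg^(1/3)

17.399


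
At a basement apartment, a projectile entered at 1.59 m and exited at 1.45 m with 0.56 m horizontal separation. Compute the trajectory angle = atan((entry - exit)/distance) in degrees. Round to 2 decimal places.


Bullet trajectory angle:
Height difference = 1.59 - 1.45 = 0.14 m
angle = atan(0.14 / 0.56)
angle = atan(0.25)
angle = 14.04 degrees

14.04


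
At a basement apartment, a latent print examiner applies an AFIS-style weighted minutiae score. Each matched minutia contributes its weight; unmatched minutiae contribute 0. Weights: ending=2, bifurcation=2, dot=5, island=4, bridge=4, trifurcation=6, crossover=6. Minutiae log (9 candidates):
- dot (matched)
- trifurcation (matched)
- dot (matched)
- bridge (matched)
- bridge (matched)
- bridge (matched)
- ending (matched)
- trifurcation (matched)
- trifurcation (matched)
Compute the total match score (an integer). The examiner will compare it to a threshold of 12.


Weighted minutiae match score:
  dot: matched, +5 (running total 5)
  trifurcation: matched, +6 (running total 11)
  dot: matched, +5 (running total 16)
  bridge: matched, +4 (running total 20)
  bridge: matched, +4 (running total 24)
  bridge: matched, +4 (running total 28)
  ending: matched, +2 (running total 30)
  trifurcation: matched, +6 (running total 36)
  trifurcation: matched, +6 (running total 42)
Total score = 42
Threshold = 12; verdict = identification

42


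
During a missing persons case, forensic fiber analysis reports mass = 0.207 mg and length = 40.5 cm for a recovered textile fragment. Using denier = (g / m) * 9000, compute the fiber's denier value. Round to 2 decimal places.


Denier calculation:
Mass in grams = 0.207 mg / 1000 = 0.000207 g
Length in meters = 40.5 cm / 100 = 0.405 m
Linear density = mass / length = 0.000207 / 0.405 = 0.00051111 g/m
Denier = (g/m) * 9000 = 0.00051111 * 9000 = 4.60

4.60


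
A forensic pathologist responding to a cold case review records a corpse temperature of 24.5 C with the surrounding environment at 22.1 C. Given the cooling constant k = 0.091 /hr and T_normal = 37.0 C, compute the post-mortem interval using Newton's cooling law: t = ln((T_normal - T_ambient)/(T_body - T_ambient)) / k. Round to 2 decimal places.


Using Newton's law of cooling:
t = ln((T_normal - T_ambient) / (T_body - T_ambient)) / k
T_normal - T_ambient = 14.9
T_body - T_ambient = 2.4
Ratio = 6.208333
ln(ratio) = 1.825892
t = 1.825892 / 0.091 = 20.06 hours

20.06


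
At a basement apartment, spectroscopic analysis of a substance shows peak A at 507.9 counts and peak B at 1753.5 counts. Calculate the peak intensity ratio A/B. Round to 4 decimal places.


Spectral peak ratio:
Peak A = 507.9 counts
Peak B = 1753.5 counts
Ratio = 507.9 / 1753.5 = 0.2896

0.2896


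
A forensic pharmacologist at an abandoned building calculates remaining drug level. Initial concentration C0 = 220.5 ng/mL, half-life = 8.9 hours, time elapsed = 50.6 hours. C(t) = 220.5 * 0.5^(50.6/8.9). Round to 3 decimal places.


Drug concentration decay:
Number of half-lives = t / t_half = 50.6 / 8.9 = 5.685393
Decay factor = 0.5^5.685393 = 0.01943239
C(t) = 220.5 * 0.01943239 = 4.285 ng/mL

4.285


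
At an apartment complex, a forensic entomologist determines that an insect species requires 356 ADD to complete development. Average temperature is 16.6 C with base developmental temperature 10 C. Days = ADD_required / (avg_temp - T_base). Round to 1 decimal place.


Insect development time:
Effective temperature = avg_temp - T_base = 16.6 - 10 = 6.6 C
Days = ADD / effective_temp = 356 / 6.6 = 53.9 days

53.9


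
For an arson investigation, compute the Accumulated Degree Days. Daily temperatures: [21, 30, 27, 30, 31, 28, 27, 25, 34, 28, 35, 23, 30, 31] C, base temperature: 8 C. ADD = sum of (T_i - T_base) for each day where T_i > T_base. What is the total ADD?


Computing ADD day by day:
Day 1: max(0, 21 - 8) = 13
Day 2: max(0, 30 - 8) = 22
Day 3: max(0, 27 - 8) = 19
Day 4: max(0, 30 - 8) = 22
Day 5: max(0, 31 - 8) = 23
Day 6: max(0, 28 - 8) = 20
Day 7: max(0, 27 - 8) = 19
Day 8: max(0, 25 - 8) = 17
Day 9: max(0, 34 - 8) = 26
Day 10: max(0, 28 - 8) = 20
Day 11: max(0, 35 - 8) = 27
Day 12: max(0, 23 - 8) = 15
Day 13: max(0, 30 - 8) = 22
Day 14: max(0, 31 - 8) = 23
Total ADD = 288

288


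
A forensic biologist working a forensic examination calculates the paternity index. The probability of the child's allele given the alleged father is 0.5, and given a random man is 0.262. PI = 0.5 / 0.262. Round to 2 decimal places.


Paternity Index calculation:
PI = P(allele|father) / P(allele|random)
PI = 0.5 / 0.262
PI = 1.91

1.91


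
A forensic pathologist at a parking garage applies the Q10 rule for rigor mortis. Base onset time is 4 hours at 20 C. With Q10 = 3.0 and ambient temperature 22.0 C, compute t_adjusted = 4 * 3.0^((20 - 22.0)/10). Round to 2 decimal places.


Rigor mortis time adjustment:
Exponent = (T_ref - T_actual) / 10 = (20 - 22.0) / 10 = -0.2
Q10 factor = 3.0^-0.2 = 0.80274
t_adjusted = 4 * 0.80274 = 3.21 hours

3.21


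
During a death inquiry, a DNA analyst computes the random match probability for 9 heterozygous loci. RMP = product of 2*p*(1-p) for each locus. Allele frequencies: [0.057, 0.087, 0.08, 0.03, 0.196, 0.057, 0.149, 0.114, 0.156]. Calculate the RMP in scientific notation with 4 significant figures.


Computing RMP for 9 loci:
Locus 1: 2 * 0.057 * 0.943 = 0.107502
Locus 2: 2 * 0.087 * 0.913 = 0.158862
Locus 3: 2 * 0.08 * 0.92 = 0.1472
Locus 4: 2 * 0.03 * 0.97 = 0.0582
Locus 5: 2 * 0.196 * 0.804 = 0.315168
Locus 6: 2 * 0.057 * 0.943 = 0.107502
Locus 7: 2 * 0.149 * 0.851 = 0.253598
Locus 8: 2 * 0.114 * 0.886 = 0.202008
Locus 9: 2 * 0.156 * 0.844 = 0.263328
RMP = 6.687e-08

6.687e-08


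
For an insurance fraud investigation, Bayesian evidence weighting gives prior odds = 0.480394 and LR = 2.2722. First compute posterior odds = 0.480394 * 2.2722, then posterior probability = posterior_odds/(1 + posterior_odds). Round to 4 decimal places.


Bayesian evidence evaluation:
Posterior odds = prior_odds * LR = 0.480394 * 2.2722 = 1.091551
Posterior probability = posterior_odds / (1 + posterior_odds)
= 1.091551 / (1 + 1.091551)
= 1.091551 / 2.091551
= 0.5219

0.5219


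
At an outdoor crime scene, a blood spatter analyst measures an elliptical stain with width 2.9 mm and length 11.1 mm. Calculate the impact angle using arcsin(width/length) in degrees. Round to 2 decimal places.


Blood spatter impact angle calculation:
width / length = 2.9 / 11.1 = 0.261261
angle = arcsin(0.261261)
angle = 15.14 degrees

15.14


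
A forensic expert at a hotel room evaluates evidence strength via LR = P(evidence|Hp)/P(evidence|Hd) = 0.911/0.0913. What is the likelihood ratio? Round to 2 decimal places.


Likelihood ratio calculation:
LR = P(E|Hp) / P(E|Hd)
LR = 0.911 / 0.0913
LR = 9.98

9.98


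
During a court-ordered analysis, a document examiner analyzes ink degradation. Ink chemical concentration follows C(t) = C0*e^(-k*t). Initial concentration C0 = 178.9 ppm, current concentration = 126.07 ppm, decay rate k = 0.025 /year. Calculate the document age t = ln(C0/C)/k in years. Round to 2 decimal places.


Document age estimation:
C0/C = 178.9 / 126.07 = 1.419053
ln(C0/C) = 0.34999
t = 0.34999 / 0.025 = 14.00 years

14.00


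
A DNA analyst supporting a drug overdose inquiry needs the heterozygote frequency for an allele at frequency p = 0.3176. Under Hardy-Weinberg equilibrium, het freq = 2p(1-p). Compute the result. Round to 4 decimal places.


Hardy-Weinberg heterozygote frequency:
q = 1 - p = 1 - 0.3176 = 0.6824
2pq = 2 * 0.3176 * 0.6824 = 0.4335

0.4335


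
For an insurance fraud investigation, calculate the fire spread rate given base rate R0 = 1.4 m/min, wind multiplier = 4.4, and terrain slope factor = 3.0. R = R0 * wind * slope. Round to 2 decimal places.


Fire spread rate calculation:
R = R0 * wind_factor * slope_factor
= 1.4 * 4.4 * 3.0
= 6.16 * 3.0
= 18.48 m/min

18.48


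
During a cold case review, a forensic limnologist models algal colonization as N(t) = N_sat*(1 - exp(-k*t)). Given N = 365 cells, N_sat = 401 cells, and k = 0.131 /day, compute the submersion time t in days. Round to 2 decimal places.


PMSI from diatom colonization curve:
N / N_sat = 365 / 401 = 0.910224
1 - N/N_sat = 0.089776
ln(1 - N/N_sat) = -2.410438
t = -ln(1 - N/N_sat) / k = -(-2.410438) / 0.131 = 18.40 days

18.40


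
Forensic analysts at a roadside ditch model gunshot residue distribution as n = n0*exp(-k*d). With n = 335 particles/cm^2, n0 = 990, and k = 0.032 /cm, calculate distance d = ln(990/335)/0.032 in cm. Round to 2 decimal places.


GSR distance calculation:
n0/n = 990 / 335 = 2.955224
ln(n0/n) = 1.083574
d = 1.083574 / 0.032 = 33.86 cm

33.86


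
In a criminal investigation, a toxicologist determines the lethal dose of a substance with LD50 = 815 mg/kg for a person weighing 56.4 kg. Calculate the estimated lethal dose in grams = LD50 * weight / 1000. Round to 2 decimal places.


Lethal dose calculation:
Lethal dose = LD50 * body_weight / 1000
= 815 * 56.4 / 1000
= 45966 / 1000
= 45.97 g

45.97


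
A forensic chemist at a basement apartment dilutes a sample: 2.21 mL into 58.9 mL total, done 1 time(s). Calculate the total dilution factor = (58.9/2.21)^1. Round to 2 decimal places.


Dilution factor calculation:
Single dilution = V_total / V_sample = 58.9 / 2.21 ≈ 26.651584
Number of dilutions = 1
Total DF = (58.9 / 2.21)^1 (full precision, rounded at the end) = 26.65

26.65


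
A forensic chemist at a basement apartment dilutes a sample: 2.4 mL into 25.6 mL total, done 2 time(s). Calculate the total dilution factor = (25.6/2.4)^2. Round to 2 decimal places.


Dilution factor calculation:
Single dilution = V_total / V_sample = 25.6 / 2.4 ≈ 10.666667
Number of dilutions = 2
Total DF = (25.6 / 2.4)^2 (full precision, rounded at the end) = 113.78

113.78


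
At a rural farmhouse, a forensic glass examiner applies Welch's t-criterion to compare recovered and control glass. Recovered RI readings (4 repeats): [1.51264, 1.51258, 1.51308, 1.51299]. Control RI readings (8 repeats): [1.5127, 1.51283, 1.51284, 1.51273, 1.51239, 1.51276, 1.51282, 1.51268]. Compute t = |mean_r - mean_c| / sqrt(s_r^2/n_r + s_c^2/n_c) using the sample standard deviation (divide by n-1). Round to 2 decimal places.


Welch's t-criterion for glass RI comparison:
Recovered mean = sum / n_r = 6.05129 / 4 = 1.5128225
Control mean = sum / n_c = 12.10175 / 8 = 1.5127187
Recovered sample variance s_r^2 = 6.21583e-08
Control sample variance s_c^2 = 2.12982e-08
Welch SE (unpooled) = sqrt(s_r^2/n_r + s_c^2/n_c) = sqrt(1.55396e-08 + 2.66228e-09) = sqrt(1.82019e-08) = 0.000134914
|mean_r - mean_c| = 0.00010375
t = 0.00010375 / 0.000134914 = 0.77

0.77


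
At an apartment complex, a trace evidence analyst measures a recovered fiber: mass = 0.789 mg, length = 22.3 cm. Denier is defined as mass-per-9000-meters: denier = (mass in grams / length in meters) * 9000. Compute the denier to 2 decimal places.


Denier calculation:
Mass in grams = 0.789 mg / 1000 = 0.000789 g
Length in meters = 22.3 cm / 100 = 0.223 m
Linear density = mass / length = 0.000789 / 0.223 = 0.00353812 g/m
Denier = (g/m) * 9000 = 0.00353812 * 9000 = 31.84

31.84


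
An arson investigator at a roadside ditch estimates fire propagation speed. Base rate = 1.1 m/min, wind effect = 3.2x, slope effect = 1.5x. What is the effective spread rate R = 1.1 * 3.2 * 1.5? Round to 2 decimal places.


Fire spread rate calculation:
R = R0 * wind_factor * slope_factor
= 1.1 * 3.2 * 1.5
= 3.52 * 1.5
= 5.28 m/min

5.28
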